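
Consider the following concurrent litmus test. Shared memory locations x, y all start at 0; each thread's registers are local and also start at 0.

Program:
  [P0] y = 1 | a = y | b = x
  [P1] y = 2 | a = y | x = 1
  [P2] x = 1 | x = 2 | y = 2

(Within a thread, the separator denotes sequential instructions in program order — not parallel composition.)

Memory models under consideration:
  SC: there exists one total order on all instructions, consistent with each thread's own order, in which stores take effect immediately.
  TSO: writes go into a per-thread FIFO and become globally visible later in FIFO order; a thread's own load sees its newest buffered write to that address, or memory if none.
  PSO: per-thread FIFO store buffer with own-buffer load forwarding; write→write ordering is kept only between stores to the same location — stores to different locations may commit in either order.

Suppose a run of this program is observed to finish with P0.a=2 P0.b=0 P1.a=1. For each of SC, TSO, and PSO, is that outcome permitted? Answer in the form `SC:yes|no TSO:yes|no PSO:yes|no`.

SC:no TSO:no PSO:yes

outcome vector order: (P0.a,P0.b,P1.a)
[SC] allowed = {101, 102, 111, 112, 121, 122, 202, 211, 212, 221, 222}
[TSO] allowed = {101, 102, 111, 112, 121, 122, 202, 211, 212, 221, 222}
[PSO] allowed = {101, 102, 111, 112, 121, 122, 201, 202, 211, 212, 221, 222}
target 201 ∈ {PSO}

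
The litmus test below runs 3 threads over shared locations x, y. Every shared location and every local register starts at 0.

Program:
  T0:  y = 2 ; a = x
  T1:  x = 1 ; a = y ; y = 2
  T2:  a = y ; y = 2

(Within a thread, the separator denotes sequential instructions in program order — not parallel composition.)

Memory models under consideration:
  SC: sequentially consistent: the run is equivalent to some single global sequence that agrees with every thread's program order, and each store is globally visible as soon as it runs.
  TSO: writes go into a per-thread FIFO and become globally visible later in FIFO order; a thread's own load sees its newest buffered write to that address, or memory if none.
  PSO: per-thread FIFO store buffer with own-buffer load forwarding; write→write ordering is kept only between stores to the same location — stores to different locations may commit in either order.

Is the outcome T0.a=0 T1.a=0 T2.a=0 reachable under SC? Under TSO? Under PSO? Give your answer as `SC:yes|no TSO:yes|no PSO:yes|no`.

outcome vector order: (T0.a,T1.a,T2.a)
under SC → 020, 022, 100, 102, 120, 122
under TSO → 000, 002, 020, 022, 100, 102, 120, 122
under PSO → 000, 002, 020, 022, 100, 102, 120, 122
target 000 ∈ {TSO,PSO}

SC:no TSO:yes PSO:yes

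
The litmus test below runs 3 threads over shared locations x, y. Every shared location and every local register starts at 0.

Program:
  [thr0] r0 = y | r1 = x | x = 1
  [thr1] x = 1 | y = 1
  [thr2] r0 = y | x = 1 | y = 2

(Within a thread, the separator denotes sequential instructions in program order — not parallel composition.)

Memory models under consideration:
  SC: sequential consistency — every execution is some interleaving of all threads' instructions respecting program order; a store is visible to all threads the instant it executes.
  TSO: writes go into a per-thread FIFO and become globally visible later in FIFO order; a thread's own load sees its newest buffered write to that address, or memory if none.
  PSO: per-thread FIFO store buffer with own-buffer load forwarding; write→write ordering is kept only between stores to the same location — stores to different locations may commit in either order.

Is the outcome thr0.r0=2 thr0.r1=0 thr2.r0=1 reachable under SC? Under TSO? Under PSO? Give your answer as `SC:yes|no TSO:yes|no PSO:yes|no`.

outcome vector order: (thr0.r0,thr0.r1,thr2.r0)
SC (8): (0,0,0); (0,0,1); (0,1,0); (0,1,1); (1,1,0); (1,1,1); (2,1,0); (2,1,1)
TSO (8): (0,0,0); (0,0,1); (0,1,0); (0,1,1); (1,1,0); (1,1,1); (2,1,0); (2,1,1)
PSO (12): (0,0,0); (0,0,1); (0,1,0); (0,1,1); (1,0,0); (1,0,1); (1,1,0); (1,1,1); (2,0,0); (2,0,1); (2,1,0); (2,1,1)
target (2,0,1) ∈ {PSO}

SC:no TSO:no PSO:yes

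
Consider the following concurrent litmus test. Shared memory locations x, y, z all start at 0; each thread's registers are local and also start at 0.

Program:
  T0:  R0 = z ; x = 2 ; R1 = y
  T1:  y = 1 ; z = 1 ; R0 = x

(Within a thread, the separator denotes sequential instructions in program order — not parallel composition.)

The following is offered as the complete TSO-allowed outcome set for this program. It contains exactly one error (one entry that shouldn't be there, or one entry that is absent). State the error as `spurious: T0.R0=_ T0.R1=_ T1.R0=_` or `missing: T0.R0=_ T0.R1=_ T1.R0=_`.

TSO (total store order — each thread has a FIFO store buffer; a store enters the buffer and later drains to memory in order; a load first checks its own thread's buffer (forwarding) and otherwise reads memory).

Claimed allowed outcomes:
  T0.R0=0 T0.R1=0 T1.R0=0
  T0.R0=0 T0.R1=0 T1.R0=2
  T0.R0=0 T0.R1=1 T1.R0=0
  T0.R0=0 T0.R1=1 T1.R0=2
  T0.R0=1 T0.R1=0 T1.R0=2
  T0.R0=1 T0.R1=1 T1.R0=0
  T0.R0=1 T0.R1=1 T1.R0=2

spurious: T0.R0=1 T0.R1=0 T1.R0=2

outcome vector order: (T0.R0,T0.R1,T1.R0)
under TSO → (0,0,0); (0,0,2); (0,1,0); (0,1,2); (1,1,0); (1,1,2)
claimed∖TSO = {(1,0,2)}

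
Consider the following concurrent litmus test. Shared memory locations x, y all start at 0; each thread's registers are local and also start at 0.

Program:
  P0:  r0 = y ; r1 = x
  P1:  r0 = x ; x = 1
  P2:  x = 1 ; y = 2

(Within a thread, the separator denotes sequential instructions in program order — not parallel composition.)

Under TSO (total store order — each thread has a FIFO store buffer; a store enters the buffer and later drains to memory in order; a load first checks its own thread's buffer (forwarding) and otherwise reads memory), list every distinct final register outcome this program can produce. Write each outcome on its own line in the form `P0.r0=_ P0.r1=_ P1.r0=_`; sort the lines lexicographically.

outcome vector order: (P0.r0,P0.r1,P1.r0)
|TSO outcomes| = 6

P0.r0=0 P0.r1=0 P1.r0=0
P0.r0=0 P0.r1=0 P1.r0=1
P0.r0=0 P0.r1=1 P1.r0=0
P0.r0=0 P0.r1=1 P1.r0=1
P0.r0=2 P0.r1=1 P1.r0=0
P0.r0=2 P0.r1=1 P1.r0=1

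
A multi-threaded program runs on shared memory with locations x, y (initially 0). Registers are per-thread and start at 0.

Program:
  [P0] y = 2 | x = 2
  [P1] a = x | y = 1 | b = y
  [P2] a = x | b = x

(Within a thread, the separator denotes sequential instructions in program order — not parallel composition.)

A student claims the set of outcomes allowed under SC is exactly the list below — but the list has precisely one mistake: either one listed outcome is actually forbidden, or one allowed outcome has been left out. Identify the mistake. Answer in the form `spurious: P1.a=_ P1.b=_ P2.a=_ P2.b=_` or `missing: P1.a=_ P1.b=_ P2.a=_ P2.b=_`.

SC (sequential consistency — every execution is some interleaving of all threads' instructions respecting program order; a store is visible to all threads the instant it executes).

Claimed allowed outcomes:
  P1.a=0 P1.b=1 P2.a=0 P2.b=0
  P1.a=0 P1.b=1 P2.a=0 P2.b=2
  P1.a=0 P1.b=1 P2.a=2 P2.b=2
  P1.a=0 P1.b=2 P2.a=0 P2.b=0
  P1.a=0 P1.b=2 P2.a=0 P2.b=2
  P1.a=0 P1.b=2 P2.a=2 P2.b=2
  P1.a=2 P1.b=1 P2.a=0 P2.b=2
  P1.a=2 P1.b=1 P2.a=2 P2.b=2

outcome vector order: (P1.a,P1.b,P2.a,P2.b)
under SC → (0,1,0,0), (0,1,0,2), (0,1,2,2), (0,2,0,0), (0,2,0,2), (0,2,2,2), (2,1,0,0), (2,1,0,2), (2,1,2,2)
SC∖claimed = {(2,1,0,0)}

missing: P1.a=2 P1.b=1 P2.a=0 P2.b=0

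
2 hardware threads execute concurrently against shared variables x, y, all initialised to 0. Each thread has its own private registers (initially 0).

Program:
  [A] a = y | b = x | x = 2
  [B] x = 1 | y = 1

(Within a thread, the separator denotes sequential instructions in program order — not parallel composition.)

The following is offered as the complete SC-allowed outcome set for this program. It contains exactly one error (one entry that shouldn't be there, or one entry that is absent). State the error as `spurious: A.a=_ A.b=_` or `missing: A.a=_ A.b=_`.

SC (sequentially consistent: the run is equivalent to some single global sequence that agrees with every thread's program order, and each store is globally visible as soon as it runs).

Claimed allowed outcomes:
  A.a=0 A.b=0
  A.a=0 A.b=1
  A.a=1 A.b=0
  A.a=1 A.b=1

outcome vector order: (A.a,A.b)
SC (3): <0 0> <0 1> <1 1>
claimed∖SC = {<1 0>}

spurious: A.a=1 A.b=0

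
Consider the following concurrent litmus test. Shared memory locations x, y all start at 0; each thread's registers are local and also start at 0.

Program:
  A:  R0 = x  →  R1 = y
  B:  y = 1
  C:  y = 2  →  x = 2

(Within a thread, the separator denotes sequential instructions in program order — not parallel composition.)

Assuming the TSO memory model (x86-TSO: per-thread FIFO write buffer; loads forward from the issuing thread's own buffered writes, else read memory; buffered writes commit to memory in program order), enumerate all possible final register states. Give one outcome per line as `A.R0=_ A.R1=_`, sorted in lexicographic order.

outcome vector order: (A.R0,A.R1)
|TSO outcomes| = 5

A.R0=0 A.R1=0
A.R0=0 A.R1=1
A.R0=0 A.R1=2
A.R0=2 A.R1=1
A.R0=2 A.R1=2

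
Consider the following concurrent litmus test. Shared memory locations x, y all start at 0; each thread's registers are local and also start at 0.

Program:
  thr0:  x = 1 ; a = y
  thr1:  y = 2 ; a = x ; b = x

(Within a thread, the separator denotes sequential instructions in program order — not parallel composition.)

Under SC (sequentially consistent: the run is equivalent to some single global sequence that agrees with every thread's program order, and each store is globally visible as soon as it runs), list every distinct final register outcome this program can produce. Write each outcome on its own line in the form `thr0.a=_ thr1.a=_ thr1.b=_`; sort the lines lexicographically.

outcome vector order: (thr0.a,thr1.a,thr1.b)
|SC outcomes| = 4

thr0.a=0 thr1.a=1 thr1.b=1
thr0.a=2 thr1.a=0 thr1.b=0
thr0.a=2 thr1.a=0 thr1.b=1
thr0.a=2 thr1.a=1 thr1.b=1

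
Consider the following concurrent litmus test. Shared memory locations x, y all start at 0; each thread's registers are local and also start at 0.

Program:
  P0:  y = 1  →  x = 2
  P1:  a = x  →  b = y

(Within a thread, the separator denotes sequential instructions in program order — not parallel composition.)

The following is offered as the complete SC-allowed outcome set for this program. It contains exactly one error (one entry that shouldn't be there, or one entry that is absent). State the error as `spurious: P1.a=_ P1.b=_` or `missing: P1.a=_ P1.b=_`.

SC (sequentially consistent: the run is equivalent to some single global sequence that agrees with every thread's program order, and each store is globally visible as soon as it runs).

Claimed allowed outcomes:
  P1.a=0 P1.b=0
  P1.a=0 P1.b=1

missing: P1.a=2 P1.b=1

outcome vector order: (P1.a,P1.b)
SC: 3 outcomes — {00, 01, 21}
SC∖claimed = {21}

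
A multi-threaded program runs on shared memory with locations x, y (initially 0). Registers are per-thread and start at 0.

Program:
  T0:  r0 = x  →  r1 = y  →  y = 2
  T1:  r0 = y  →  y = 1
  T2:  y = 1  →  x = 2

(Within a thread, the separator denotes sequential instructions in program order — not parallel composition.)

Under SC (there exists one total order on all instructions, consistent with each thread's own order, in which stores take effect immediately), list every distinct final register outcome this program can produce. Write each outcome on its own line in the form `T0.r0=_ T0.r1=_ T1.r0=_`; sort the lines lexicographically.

T0.r0=0 T0.r1=0 T1.r0=0
T0.r0=0 T0.r1=0 T1.r0=1
T0.r0=0 T0.r1=0 T1.r0=2
T0.r0=0 T0.r1=1 T1.r0=0
T0.r0=0 T0.r1=1 T1.r0=1
T0.r0=0 T0.r1=1 T1.r0=2
T0.r0=2 T0.r1=1 T1.r0=0
T0.r0=2 T0.r1=1 T1.r0=1
T0.r0=2 T0.r1=1 T1.r0=2

outcome vector order: (T0.r0,T0.r1,T1.r0)
|SC outcomes| = 9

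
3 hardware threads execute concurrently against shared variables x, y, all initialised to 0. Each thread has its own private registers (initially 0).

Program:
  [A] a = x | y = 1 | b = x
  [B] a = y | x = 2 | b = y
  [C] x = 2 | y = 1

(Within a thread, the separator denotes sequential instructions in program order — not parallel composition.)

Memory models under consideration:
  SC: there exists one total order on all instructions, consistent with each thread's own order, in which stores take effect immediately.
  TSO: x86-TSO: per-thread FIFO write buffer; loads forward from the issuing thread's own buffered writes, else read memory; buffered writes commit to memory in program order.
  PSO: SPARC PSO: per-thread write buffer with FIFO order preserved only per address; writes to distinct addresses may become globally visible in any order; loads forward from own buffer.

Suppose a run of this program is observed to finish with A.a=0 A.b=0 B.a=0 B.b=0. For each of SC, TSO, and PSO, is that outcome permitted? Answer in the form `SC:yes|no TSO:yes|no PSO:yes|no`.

SC:no TSO:yes PSO:yes

outcome vector order: (A.a,A.b,B.a,B.b)
SC: 8 outcomes — {<0 0 0 1>, <0 0 1 1>, <0 2 0 0>, <0 2 0 1>, <0 2 1 1>, <2 2 0 0>, <2 2 0 1>, <2 2 1 1>}
TSO: 9 outcomes — {<0 0 0 0>, <0 0 0 1>, <0 0 1 1>, <0 2 0 0>, <0 2 0 1>, <0 2 1 1>, <2 2 0 0>, <2 2 0 1>, <2 2 1 1>}
PSO: 9 outcomes — {<0 0 0 0>, <0 0 0 1>, <0 0 1 1>, <0 2 0 0>, <0 2 0 1>, <0 2 1 1>, <2 2 0 0>, <2 2 0 1>, <2 2 1 1>}
target <0 0 0 0> ∈ {TSO,PSO}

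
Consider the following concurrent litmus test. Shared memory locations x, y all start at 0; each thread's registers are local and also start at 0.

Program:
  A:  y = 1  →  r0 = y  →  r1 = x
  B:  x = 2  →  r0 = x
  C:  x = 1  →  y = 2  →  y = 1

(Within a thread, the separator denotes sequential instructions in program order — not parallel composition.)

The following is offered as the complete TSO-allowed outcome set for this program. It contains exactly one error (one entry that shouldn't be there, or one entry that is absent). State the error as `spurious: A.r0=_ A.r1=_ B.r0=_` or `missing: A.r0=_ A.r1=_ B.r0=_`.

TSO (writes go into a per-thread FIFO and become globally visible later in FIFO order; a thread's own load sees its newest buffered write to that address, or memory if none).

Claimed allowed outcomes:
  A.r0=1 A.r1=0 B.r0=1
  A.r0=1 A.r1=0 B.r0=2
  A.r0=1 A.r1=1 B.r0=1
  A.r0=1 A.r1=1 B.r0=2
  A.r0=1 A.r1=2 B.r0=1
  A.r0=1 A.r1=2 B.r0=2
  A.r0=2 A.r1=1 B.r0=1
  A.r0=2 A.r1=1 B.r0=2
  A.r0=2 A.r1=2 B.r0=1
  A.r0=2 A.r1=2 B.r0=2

outcome vector order: (A.r0,A.r1,B.r0)
under TSO → <1 0 1>, <1 0 2>, <1 1 1>, <1 1 2>, <1 2 1>, <1 2 2>, <2 1 1>, <2 1 2>, <2 2 2>
claimed∖TSO = {<2 2 1>}

spurious: A.r0=2 A.r1=2 B.r0=1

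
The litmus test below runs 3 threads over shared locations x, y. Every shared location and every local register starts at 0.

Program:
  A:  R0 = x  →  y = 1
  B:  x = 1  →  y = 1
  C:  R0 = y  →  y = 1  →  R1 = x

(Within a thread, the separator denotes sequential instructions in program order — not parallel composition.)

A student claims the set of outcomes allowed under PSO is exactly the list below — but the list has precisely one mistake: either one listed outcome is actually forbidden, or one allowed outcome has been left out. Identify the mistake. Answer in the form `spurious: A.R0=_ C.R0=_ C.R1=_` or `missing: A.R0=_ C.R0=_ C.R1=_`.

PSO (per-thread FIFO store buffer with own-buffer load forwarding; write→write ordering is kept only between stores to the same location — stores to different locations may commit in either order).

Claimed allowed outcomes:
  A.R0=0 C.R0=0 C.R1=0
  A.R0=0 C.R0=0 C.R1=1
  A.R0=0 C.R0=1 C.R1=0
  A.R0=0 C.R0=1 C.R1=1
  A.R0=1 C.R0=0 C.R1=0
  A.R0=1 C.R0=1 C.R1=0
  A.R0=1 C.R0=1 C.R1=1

outcome vector order: (A.R0,C.R0,C.R1)
under PSO → (0,0,0), (0,0,1), (0,1,0), (0,1,1), (1,0,0), (1,0,1), (1,1,0), (1,1,1)
PSO∖claimed = {(1,0,1)}

missing: A.R0=1 C.R0=0 C.R1=1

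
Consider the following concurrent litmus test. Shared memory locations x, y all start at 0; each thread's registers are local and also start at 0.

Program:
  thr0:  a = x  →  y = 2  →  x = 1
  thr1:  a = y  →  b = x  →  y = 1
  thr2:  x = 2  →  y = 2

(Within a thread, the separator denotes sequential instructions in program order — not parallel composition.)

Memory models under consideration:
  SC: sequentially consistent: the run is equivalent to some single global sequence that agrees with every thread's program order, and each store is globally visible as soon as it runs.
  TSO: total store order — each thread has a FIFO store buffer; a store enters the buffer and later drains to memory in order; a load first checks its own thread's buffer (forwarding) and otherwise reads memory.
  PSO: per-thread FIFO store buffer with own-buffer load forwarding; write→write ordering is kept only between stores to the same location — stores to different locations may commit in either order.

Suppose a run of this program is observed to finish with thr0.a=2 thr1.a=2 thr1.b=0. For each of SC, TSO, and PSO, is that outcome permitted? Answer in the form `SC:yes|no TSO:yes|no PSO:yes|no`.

SC:no TSO:no PSO:yes

outcome vector order: (thr0.a,thr1.a,thr1.b)
under SC → (0,0,0); (0,0,1); (0,0,2); (0,2,0); (0,2,1); (0,2,2); (2,0,0); (2,0,1); (2,0,2); (2,2,1); (2,2,2)
under TSO → (0,0,0); (0,0,1); (0,0,2); (0,2,0); (0,2,1); (0,2,2); (2,0,0); (2,0,1); (2,0,2); (2,2,1); (2,2,2)
under PSO → (0,0,0); (0,0,1); (0,0,2); (0,2,0); (0,2,1); (0,2,2); (2,0,0); (2,0,1); (2,0,2); (2,2,0); (2,2,1); (2,2,2)
target (2,2,0) ∈ {PSO}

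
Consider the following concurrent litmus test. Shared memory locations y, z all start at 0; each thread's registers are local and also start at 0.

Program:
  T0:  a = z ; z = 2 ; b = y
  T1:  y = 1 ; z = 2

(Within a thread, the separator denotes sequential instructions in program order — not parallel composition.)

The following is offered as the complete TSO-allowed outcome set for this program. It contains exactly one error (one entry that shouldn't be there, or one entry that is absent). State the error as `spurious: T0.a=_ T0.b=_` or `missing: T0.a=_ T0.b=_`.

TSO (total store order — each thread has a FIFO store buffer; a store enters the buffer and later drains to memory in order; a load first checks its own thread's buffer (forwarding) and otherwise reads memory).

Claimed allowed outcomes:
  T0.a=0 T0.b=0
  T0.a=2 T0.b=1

missing: T0.a=0 T0.b=1

outcome vector order: (T0.a,T0.b)
TSO: 3 outcomes — {<0 0>; <0 1>; <2 1>}
TSO∖claimed = {<0 1>}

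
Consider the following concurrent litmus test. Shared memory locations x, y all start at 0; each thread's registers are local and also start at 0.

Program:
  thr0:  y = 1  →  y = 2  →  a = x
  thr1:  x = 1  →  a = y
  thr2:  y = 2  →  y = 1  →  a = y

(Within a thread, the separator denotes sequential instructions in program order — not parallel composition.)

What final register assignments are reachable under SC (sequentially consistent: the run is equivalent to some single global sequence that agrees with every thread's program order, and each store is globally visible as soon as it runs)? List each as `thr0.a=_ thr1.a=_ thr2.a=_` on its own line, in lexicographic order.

thr0.a=0 thr1.a=1 thr2.a=1
thr0.a=0 thr1.a=2 thr2.a=1
thr0.a=0 thr1.a=2 thr2.a=2
thr0.a=1 thr1.a=0 thr2.a=1
thr0.a=1 thr1.a=0 thr2.a=2
thr0.a=1 thr1.a=1 thr2.a=1
thr0.a=1 thr1.a=1 thr2.a=2
thr0.a=1 thr1.a=2 thr2.a=1
thr0.a=1 thr1.a=2 thr2.a=2

outcome vector order: (thr0.a,thr1.a,thr2.a)
|SC outcomes| = 9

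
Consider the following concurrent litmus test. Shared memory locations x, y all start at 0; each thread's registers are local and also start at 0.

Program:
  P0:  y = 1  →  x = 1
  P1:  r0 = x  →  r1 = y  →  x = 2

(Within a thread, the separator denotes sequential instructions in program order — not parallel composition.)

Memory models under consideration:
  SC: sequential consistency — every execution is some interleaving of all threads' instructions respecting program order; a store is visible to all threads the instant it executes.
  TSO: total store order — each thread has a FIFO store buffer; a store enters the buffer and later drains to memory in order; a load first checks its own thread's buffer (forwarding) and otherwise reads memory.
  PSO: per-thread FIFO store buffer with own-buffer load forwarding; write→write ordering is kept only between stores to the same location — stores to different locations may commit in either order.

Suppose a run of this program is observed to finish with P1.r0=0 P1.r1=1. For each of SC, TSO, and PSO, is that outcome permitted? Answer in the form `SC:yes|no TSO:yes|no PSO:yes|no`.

SC:yes TSO:yes PSO:yes

outcome vector order: (P1.r0,P1.r1)
SC (3): <0 0>; <0 1>; <1 1>
TSO (3): <0 0>; <0 1>; <1 1>
PSO (4): <0 0>; <0 1>; <1 0>; <1 1>
target <0 1> ∈ {SC,TSO,PSO}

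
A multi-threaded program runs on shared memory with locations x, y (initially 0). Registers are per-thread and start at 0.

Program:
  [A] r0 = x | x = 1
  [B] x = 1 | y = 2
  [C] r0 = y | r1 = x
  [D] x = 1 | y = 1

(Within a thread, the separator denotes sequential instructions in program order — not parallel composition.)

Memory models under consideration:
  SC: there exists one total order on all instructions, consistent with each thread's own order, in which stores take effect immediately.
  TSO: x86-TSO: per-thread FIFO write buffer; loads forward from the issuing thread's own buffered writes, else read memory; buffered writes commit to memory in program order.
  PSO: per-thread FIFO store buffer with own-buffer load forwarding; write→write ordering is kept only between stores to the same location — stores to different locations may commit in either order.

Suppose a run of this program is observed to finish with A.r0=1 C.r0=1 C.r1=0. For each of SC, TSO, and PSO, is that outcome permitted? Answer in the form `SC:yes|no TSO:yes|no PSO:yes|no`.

SC:no TSO:no PSO:yes

outcome vector order: (A.r0,C.r0,C.r1)
SC: 8 outcomes — {(0,0,0); (0,0,1); (0,1,1); (0,2,1); (1,0,0); (1,0,1); (1,1,1); (1,2,1)}
TSO: 8 outcomes — {(0,0,0); (0,0,1); (0,1,1); (0,2,1); (1,0,0); (1,0,1); (1,1,1); (1,2,1)}
PSO: 12 outcomes — {(0,0,0); (0,0,1); (0,1,0); (0,1,1); (0,2,0); (0,2,1); (1,0,0); (1,0,1); (1,1,0); (1,1,1); (1,2,0); (1,2,1)}
target (1,1,0) ∈ {PSO}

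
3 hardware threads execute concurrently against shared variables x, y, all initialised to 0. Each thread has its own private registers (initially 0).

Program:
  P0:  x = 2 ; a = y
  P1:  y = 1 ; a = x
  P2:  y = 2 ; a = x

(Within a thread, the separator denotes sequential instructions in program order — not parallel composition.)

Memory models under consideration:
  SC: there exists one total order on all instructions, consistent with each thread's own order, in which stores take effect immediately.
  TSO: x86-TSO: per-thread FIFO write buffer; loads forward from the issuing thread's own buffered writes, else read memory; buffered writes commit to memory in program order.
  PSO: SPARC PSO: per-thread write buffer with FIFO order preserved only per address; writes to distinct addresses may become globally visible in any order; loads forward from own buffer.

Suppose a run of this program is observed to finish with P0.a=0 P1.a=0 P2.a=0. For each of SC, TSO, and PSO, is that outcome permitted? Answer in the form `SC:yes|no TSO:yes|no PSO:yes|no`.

SC:no TSO:yes PSO:yes

outcome vector order: (P0.a,P1.a,P2.a)
under SC → (0,2,2); (1,0,0); (1,0,2); (1,2,0); (1,2,2); (2,0,0); (2,0,2); (2,2,0); (2,2,2)
under TSO → (0,0,0); (0,0,2); (0,2,0); (0,2,2); (1,0,0); (1,0,2); (1,2,0); (1,2,2); (2,0,0); (2,0,2); (2,2,0); (2,2,2)
under PSO → (0,0,0); (0,0,2); (0,2,0); (0,2,2); (1,0,0); (1,0,2); (1,2,0); (1,2,2); (2,0,0); (2,0,2); (2,2,0); (2,2,2)
target (0,0,0) ∈ {TSO,PSO}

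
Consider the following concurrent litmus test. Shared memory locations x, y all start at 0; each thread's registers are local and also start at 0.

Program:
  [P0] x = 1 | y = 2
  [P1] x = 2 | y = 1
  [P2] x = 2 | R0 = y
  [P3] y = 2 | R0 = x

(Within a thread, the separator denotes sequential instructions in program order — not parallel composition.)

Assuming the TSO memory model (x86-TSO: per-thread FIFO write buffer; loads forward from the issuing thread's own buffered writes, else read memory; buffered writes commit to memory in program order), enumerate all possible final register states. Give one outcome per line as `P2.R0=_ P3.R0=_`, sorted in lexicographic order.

outcome vector order: (P2.R0,P3.R0)
|TSO outcomes| = 9

P2.R0=0 P3.R0=0
P2.R0=0 P3.R0=1
P2.R0=0 P3.R0=2
P2.R0=1 P3.R0=0
P2.R0=1 P3.R0=1
P2.R0=1 P3.R0=2
P2.R0=2 P3.R0=0
P2.R0=2 P3.R0=1
P2.R0=2 P3.R0=2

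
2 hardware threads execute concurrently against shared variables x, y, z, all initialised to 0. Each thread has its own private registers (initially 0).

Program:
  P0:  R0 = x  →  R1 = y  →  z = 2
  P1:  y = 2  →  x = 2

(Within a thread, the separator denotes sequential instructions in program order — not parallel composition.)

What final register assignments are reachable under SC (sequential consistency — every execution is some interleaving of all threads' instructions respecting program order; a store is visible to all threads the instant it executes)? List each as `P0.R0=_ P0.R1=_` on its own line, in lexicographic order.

outcome vector order: (P0.R0,P0.R1)
|SC outcomes| = 3

P0.R0=0 P0.R1=0
P0.R0=0 P0.R1=2
P0.R0=2 P0.R1=2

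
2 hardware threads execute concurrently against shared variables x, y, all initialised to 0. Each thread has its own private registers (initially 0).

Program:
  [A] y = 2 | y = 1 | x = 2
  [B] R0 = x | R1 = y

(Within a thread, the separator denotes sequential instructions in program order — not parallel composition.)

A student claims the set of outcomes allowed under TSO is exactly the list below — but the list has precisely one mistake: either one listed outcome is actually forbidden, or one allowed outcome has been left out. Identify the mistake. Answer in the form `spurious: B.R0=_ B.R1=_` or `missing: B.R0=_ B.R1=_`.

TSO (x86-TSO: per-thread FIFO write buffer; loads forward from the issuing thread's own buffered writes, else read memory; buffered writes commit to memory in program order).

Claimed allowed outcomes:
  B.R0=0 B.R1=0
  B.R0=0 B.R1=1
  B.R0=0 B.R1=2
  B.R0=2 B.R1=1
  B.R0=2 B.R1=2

spurious: B.R0=2 B.R1=2

outcome vector order: (B.R0,B.R1)
TSO (4): (0,0), (0,1), (0,2), (2,1)
claimed∖TSO = {(2,2)}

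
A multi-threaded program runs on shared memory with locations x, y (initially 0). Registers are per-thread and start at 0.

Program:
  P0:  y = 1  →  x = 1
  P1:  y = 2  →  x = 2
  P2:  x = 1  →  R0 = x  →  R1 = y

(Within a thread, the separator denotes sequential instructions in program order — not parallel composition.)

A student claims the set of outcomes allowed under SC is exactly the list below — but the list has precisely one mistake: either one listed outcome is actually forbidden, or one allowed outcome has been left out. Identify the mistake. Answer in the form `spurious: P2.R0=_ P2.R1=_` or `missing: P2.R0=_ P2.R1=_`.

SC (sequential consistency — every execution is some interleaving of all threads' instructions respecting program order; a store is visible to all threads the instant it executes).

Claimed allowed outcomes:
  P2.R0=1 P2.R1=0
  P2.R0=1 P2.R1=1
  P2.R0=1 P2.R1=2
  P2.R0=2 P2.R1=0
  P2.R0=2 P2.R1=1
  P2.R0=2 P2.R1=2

spurious: P2.R0=2 P2.R1=0

outcome vector order: (P2.R0,P2.R1)
under SC → <1 0>; <1 1>; <1 2>; <2 1>; <2 2>
claimed∖SC = {<2 0>}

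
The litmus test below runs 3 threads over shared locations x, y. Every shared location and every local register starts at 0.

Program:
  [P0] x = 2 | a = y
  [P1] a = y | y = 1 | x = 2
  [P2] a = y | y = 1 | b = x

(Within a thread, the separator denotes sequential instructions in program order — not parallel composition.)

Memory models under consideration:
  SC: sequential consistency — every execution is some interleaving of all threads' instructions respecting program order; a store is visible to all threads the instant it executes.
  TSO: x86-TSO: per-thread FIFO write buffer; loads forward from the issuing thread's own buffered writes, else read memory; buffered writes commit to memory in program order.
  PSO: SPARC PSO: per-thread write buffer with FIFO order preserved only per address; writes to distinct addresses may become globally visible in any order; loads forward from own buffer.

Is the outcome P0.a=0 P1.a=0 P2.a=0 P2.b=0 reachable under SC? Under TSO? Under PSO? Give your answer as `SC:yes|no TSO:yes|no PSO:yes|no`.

outcome vector order: (P0.a,P1.a,P2.a,P2.b)
under SC → 0002, 0012, 0102, 1000, 1002, 1010, 1012, 1100, 1102
under TSO → 0000, 0002, 0010, 0012, 0100, 0102, 1000, 1002, 1010, 1012, 1100, 1102
under PSO → 0000, 0002, 0010, 0012, 0100, 0102, 1000, 1002, 1010, 1012, 1100, 1102
target 0000 ∈ {TSO,PSO}

SC:no TSO:yes PSO:yes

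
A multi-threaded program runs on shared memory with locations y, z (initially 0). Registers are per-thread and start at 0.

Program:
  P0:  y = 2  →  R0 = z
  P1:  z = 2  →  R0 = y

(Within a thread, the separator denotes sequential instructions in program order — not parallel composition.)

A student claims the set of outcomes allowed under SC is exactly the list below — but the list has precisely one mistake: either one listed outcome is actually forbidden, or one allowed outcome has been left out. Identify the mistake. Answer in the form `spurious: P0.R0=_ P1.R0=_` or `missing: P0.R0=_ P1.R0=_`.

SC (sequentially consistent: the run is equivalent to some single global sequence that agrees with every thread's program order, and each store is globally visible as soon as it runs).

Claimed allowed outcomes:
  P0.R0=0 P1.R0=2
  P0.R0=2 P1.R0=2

outcome vector order: (P0.R0,P1.R0)
SC (3): (0,2) (2,0) (2,2)
SC∖claimed = {(2,0)}

missing: P0.R0=2 P1.R0=0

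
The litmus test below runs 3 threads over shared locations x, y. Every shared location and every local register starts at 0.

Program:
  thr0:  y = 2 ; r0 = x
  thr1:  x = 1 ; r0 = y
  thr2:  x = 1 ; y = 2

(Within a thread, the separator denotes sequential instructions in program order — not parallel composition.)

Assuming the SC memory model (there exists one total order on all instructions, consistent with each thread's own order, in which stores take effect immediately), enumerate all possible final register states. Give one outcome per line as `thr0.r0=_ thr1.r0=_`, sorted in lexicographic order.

outcome vector order: (thr0.r0,thr1.r0)
|SC outcomes| = 3

thr0.r0=0 thr1.r0=2
thr0.r0=1 thr1.r0=0
thr0.r0=1 thr1.r0=2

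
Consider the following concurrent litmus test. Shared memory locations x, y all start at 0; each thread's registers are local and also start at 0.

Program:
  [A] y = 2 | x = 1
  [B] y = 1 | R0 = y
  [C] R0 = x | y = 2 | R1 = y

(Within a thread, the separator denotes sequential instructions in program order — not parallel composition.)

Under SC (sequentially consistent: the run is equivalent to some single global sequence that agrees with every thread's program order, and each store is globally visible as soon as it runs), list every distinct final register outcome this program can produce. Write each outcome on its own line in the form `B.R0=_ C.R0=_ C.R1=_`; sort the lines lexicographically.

outcome vector order: (B.R0,C.R0,C.R1)
|SC outcomes| = 7

B.R0=1 C.R0=0 C.R1=1
B.R0=1 C.R0=0 C.R1=2
B.R0=1 C.R0=1 C.R1=1
B.R0=1 C.R0=1 C.R1=2
B.R0=2 C.R0=0 C.R1=1
B.R0=2 C.R0=0 C.R1=2
B.R0=2 C.R0=1 C.R1=2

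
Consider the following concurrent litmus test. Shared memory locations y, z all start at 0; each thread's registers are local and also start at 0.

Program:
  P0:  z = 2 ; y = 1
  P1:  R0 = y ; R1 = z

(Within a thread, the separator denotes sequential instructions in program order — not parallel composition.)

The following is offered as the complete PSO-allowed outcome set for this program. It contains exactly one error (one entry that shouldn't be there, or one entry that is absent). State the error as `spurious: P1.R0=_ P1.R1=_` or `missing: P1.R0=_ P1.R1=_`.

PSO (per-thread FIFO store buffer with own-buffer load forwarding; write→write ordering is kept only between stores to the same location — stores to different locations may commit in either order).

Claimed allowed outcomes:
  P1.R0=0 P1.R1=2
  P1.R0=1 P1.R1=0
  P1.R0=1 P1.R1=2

outcome vector order: (P1.R0,P1.R1)
[PSO] allowed = {<0 0> <0 2> <1 0> <1 2>}
PSO∖claimed = {<0 0>}

missing: P1.R0=0 P1.R1=0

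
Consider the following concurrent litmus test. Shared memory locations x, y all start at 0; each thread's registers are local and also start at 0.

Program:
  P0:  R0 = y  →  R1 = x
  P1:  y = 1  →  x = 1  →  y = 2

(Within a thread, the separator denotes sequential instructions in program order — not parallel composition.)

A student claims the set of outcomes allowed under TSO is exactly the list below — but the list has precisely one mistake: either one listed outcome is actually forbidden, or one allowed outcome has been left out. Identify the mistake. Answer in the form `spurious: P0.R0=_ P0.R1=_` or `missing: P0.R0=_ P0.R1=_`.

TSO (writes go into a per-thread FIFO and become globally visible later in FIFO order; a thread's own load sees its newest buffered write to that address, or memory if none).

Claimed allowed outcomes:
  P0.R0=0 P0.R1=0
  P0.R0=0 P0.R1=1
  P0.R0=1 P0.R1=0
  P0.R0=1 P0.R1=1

missing: P0.R0=2 P0.R1=1

outcome vector order: (P0.R0,P0.R1)
TSO (5): 0/0; 0/1; 1/0; 1/1; 2/1
TSO∖claimed = {2/1}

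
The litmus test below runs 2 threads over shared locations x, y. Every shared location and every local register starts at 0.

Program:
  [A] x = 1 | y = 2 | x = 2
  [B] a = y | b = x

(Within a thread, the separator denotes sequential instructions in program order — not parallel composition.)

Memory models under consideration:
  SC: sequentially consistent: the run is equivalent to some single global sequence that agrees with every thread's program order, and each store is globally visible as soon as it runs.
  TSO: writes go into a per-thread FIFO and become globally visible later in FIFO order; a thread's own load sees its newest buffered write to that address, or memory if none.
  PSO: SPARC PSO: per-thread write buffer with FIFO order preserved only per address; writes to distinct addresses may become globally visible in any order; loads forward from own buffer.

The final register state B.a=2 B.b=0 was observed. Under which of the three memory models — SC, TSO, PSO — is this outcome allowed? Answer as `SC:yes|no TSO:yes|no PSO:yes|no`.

outcome vector order: (B.a,B.b)
SC: 5 outcomes — {00 01 02 21 22}
TSO: 5 outcomes — {00 01 02 21 22}
PSO: 6 outcomes — {00 01 02 20 21 22}
target 20 ∈ {PSO}

SC:no TSO:no PSO:yes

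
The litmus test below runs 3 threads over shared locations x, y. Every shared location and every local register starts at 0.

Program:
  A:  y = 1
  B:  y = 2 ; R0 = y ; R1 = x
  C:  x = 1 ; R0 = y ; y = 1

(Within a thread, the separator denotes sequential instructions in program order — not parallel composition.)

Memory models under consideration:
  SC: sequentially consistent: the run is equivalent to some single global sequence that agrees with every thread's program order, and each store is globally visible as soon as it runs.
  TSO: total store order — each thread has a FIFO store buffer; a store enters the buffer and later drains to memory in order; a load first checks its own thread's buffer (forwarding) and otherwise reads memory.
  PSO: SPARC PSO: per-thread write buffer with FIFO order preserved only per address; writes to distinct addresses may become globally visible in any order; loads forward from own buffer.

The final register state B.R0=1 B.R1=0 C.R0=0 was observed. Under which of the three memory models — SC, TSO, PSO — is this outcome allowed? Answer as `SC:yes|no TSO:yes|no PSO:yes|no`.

SC:no TSO:yes PSO:yes

outcome vector order: (B.R0,B.R1,C.R0)
SC: 9 outcomes — {(1,0,1) (1,1,0) (1,1,1) (1,1,2) (2,0,1) (2,0,2) (2,1,0) (2,1,1) (2,1,2)}
TSO: 12 outcomes — {(1,0,0) (1,0,1) (1,0,2) (1,1,0) (1,1,1) (1,1,2) (2,0,0) (2,0,1) (2,0,2) (2,1,0) (2,1,1) (2,1,2)}
PSO: 12 outcomes — {(1,0,0) (1,0,1) (1,0,2) (1,1,0) (1,1,1) (1,1,2) (2,0,0) (2,0,1) (2,0,2) (2,1,0) (2,1,1) (2,1,2)}
target (1,0,0) ∈ {TSO,PSO}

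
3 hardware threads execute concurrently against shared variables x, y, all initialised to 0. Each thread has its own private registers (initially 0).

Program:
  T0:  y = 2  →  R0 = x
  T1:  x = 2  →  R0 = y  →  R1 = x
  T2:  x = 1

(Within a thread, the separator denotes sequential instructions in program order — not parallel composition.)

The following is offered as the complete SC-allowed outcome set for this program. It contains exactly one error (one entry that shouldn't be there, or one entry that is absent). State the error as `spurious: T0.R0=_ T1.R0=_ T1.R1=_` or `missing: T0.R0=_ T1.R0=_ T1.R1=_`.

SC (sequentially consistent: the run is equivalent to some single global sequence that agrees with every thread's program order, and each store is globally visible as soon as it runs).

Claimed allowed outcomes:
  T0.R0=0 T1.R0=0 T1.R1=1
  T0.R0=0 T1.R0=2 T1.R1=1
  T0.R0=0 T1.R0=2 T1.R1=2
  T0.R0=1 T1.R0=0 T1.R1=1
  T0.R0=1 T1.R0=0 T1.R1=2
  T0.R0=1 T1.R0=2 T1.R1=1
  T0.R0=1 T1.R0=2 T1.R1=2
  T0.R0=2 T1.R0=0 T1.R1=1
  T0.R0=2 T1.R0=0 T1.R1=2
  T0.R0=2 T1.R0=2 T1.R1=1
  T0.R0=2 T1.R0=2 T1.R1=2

outcome vector order: (T0.R0,T1.R0,T1.R1)
under SC → 021, 022, 101, 102, 121, 122, 201, 202, 221, 222
claimed∖SC = {001}

spurious: T0.R0=0 T1.R0=0 T1.R1=1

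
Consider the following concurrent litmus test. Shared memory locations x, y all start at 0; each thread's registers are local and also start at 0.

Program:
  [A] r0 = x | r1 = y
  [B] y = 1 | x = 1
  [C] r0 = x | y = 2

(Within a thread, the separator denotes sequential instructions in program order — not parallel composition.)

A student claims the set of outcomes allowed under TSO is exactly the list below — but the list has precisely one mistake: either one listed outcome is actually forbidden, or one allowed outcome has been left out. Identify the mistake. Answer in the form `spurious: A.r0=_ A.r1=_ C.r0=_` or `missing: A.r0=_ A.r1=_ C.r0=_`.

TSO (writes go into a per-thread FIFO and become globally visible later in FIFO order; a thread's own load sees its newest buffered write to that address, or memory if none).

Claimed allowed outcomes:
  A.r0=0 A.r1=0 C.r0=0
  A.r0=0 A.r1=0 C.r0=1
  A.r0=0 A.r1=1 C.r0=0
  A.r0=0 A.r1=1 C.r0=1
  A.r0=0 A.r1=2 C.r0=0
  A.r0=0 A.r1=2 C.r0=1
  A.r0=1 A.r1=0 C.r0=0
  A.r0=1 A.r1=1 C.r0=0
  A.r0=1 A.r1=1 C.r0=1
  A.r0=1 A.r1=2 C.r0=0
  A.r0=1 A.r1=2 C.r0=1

spurious: A.r0=1 A.r1=0 C.r0=0

outcome vector order: (A.r0,A.r1,C.r0)
TSO: 10 outcomes — {<0 0 0>, <0 0 1>, <0 1 0>, <0 1 1>, <0 2 0>, <0 2 1>, <1 1 0>, <1 1 1>, <1 2 0>, <1 2 1>}
claimed∖TSO = {<1 0 0>}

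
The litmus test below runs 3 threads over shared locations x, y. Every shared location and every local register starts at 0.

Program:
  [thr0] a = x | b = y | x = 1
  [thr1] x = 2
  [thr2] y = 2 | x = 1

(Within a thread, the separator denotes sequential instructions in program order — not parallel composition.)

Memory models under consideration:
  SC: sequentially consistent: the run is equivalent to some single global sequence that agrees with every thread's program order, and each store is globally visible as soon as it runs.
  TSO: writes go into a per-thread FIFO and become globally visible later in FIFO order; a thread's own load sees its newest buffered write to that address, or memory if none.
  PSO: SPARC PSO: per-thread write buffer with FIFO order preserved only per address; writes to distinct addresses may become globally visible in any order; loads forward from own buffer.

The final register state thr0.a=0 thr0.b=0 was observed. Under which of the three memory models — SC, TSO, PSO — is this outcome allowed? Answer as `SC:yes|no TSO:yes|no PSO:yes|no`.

outcome vector order: (thr0.a,thr0.b)
SC (5): 0/0, 0/2, 1/2, 2/0, 2/2
TSO (5): 0/0, 0/2, 1/2, 2/0, 2/2
PSO (6): 0/0, 0/2, 1/0, 1/2, 2/0, 2/2
target 0/0 ∈ {SC,TSO,PSO}

SC:yes TSO:yes PSO:yes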